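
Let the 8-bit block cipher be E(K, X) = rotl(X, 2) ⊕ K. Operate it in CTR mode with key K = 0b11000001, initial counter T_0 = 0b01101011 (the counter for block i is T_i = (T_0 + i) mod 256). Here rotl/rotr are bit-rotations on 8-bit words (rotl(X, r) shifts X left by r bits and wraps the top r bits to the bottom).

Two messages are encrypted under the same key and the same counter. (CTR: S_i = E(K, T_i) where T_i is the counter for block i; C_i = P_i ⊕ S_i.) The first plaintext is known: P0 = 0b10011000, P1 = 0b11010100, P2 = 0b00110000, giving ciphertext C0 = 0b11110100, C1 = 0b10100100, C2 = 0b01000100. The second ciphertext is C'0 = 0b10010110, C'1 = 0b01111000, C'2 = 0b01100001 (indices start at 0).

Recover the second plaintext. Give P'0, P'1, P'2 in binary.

P'0 = 0b11111010, P'1 = 0b00001000, P'2 = 0b00010101

In CTR with a reused counter, both messages share the same keystream S_i, so C_i ⊕ C'_i = P_i ⊕ P'_i and thus P'_i = P_i ⊕ C_i ⊕ C'_i.
P'0: 0b10011000 ⊕ 0b11110100 ⊕ 0b10010110 = 0b11111010.
P'1: 0b11010100 ⊕ 0b10100100 ⊕ 0b01111000 = 0b00001000.
P'2: 0b00110000 ⊕ 0b01000100 ⊕ 0b01100001 = 0b00010101.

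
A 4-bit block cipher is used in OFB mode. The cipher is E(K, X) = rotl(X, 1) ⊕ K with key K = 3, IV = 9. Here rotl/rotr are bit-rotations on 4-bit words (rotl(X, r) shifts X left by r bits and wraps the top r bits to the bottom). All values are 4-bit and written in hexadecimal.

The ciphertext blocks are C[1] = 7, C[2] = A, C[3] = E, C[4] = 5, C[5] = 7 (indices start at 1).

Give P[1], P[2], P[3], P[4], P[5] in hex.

OFB decryption: S_i = E(K, S_{i−1}) with S_{0} = IV; P_i = C_i ⊕ S_i.
P[1]: S = E(K, 9) = 0; 7 ⊕ 0 = 7.
P[2]: S = E(K, 0) = 3; A ⊕ 3 = 9.
P[3]: S = E(K, 3) = 5; E ⊕ 5 = B.
P[4]: S = E(K, 5) = 9; 5 ⊕ 9 = C.
P[5]: S = E(K, 9) = 0; 7 ⊕ 0 = 7.

P[1] = 7, P[2] = 9, P[3] = B, P[4] = C, P[5] = 7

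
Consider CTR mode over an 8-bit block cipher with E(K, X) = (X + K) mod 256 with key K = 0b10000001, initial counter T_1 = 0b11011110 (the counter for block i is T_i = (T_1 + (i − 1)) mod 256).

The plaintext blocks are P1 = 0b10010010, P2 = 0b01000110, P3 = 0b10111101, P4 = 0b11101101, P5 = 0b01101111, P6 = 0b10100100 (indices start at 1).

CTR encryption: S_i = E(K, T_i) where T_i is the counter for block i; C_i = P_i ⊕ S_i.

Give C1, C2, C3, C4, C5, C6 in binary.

C1: T = 0b11011110, S = E(K, T) = 0b01011111; 0b10010010 ⊕ 0b01011111 = 0b11001101.
C2: T = 0b11011111, S = E(K, T) = 0b01100000; 0b01000110 ⊕ 0b01100000 = 0b00100110.
C3: T = 0b11100000, S = E(K, T) = 0b01100001; 0b10111101 ⊕ 0b01100001 = 0b11011100.
C4: T = 0b11100001, S = E(K, T) = 0b01100010; 0b11101101 ⊕ 0b01100010 = 0b10001111.
C5: T = 0b11100010, S = E(K, T) = 0b01100011; 0b01101111 ⊕ 0b01100011 = 0b00001100.
C6: T = 0b11100011, S = E(K, T) = 0b01100100; 0b10100100 ⊕ 0b01100100 = 0b11000000.

C1 = 0b11001101, C2 = 0b00100110, C3 = 0b11011100, C4 = 0b10001111, C5 = 0b00001100, C6 = 0b11000000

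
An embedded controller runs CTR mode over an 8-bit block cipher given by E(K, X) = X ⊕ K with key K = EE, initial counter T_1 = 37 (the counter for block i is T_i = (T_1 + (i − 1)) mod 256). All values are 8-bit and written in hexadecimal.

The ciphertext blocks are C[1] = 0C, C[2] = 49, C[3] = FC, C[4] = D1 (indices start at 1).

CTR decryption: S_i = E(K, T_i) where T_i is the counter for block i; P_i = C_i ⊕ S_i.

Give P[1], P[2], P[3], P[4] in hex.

P[1]: T = 37, S = E(K, T) = D9; 0C ⊕ D9 = D5.
P[2]: T = 38, S = E(K, T) = D6; 49 ⊕ D6 = 9F.
P[3]: T = 39, S = E(K, T) = D7; FC ⊕ D7 = 2B.
P[4]: T = 3A, S = E(K, T) = D4; D1 ⊕ D4 = 05.

P[1] = D5, P[2] = 9F, P[3] = 2B, P[4] = 05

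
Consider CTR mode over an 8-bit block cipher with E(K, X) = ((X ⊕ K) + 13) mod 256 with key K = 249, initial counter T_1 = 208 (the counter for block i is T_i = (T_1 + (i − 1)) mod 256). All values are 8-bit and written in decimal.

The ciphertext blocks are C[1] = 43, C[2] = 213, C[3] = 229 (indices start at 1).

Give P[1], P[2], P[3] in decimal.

CTR decryption: S_i = E(K, T_i) where T_i is the counter for block i; P_i = C_i ⊕ S_i.
P[1]: T = 208, S = E(K, T) = 54; 43 ⊕ 54 = 29.
P[2]: T = 209, S = E(K, T) = 53; 213 ⊕ 53 = 224.
P[3]: T = 210, S = E(K, T) = 56; 229 ⊕ 56 = 221.

P[1] = 29, P[2] = 224, P[3] = 221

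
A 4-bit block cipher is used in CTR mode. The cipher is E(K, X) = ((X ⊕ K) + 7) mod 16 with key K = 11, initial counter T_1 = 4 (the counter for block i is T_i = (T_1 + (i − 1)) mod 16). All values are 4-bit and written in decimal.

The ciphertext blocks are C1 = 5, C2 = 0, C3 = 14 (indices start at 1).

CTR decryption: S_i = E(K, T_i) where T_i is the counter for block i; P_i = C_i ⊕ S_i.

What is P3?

P3: T = 6, S = E(K, T) = 4; 14 ⊕ 4 = 10.

P3 = 10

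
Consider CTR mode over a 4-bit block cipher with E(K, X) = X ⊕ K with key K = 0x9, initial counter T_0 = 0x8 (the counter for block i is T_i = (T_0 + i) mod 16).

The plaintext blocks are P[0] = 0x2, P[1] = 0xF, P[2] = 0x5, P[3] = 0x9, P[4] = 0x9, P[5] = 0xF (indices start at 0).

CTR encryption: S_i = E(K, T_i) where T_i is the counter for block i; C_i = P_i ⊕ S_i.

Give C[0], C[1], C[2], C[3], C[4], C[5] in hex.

C[0] = 0x3, C[1] = 0xF, C[2] = 0x6, C[3] = 0xB, C[4] = 0xC, C[5] = 0xB

C[0]: T = 0x8, S = E(K, T) = 0x1; 0x2 ⊕ 0x1 = 0x3.
C[1]: T = 0x9, S = E(K, T) = 0x0; 0xF ⊕ 0x0 = 0xF.
C[2]: T = 0xA, S = E(K, T) = 0x3; 0x5 ⊕ 0x3 = 0x6.
C[3]: T = 0xB, S = E(K, T) = 0x2; 0x9 ⊕ 0x2 = 0xB.
C[4]: T = 0xC, S = E(K, T) = 0x5; 0x9 ⊕ 0x5 = 0xC.
C[5]: T = 0xD, S = E(K, T) = 0x4; 0xF ⊕ 0x4 = 0xB.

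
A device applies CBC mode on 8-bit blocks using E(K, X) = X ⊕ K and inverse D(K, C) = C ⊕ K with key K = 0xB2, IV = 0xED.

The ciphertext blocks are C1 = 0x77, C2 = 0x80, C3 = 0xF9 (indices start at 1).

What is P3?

CBC decryption: P_i = D(K, C_i) ⊕ C_{i−1}, with C_{0} = IV.
P3: D(K, 0xF9) = 0x4B; 0x4B ⊕ 0x80 = 0xCB.

P3 = 0xCB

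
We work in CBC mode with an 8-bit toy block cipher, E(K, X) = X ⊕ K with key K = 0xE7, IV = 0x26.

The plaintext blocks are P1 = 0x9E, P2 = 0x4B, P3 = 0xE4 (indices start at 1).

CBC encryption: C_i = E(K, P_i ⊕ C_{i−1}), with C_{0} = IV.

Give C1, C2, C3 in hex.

C1: P1 ⊕ 0x26 = 0xB8; E(K, 0xB8) = 0x5F.
C2: P2 ⊕ 0x5F = 0x14; E(K, 0x14) = 0xF3.
C3: P3 ⊕ 0xF3 = 0x17; E(K, 0x17) = 0xF0.

C1 = 0x5F, C2 = 0xF3, C3 = 0xF0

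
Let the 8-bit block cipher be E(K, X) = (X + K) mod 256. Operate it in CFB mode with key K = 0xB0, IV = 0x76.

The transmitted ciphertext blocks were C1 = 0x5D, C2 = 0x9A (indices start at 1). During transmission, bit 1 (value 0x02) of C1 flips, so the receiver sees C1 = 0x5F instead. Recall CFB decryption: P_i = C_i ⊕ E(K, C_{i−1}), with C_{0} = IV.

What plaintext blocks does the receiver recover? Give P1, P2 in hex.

Only C1 changed, to 0x5F. In CFB, a change in C_i flips the same bit in P_i and garbles P_{i+1}. Decrypting the received ciphertext:
P1: E(K, 0x76) = 0x26; 0x5F ⊕ 0x26 = 0x79.
P2: E(K, 0x5F) = 0x0F; 0x9A ⊕ 0x0F = 0x95.
Blocks that differ from the original plaintext: P1, P2.

P1 = 0x79, P2 = 0x95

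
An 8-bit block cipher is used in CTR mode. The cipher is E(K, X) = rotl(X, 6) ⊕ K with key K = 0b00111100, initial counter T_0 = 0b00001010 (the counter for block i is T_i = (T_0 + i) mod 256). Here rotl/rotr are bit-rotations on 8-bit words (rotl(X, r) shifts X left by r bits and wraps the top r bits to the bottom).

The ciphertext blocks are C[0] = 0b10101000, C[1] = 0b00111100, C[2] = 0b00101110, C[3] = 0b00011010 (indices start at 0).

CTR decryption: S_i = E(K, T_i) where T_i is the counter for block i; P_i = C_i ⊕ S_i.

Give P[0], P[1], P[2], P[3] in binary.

P[0] = 0b00010110, P[1] = 0b11000010, P[2] = 0b00010001, P[3] = 0b01100101

P[0]: T = 0b00001010, S = E(K, T) = 0b10111110; 0b10101000 ⊕ 0b10111110 = 0b00010110.
P[1]: T = 0b00001011, S = E(K, T) = 0b11111110; 0b00111100 ⊕ 0b11111110 = 0b11000010.
P[2]: T = 0b00001100, S = E(K, T) = 0b00111111; 0b00101110 ⊕ 0b00111111 = 0b00010001.
P[3]: T = 0b00001101, S = E(K, T) = 0b01111111; 0b00011010 ⊕ 0b01111111 = 0b01100101.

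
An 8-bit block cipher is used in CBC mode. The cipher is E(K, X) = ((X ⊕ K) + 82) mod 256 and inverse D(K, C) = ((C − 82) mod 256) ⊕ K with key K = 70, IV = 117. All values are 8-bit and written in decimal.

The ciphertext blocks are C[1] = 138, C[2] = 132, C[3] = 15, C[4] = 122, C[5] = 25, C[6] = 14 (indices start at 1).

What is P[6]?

CBC decryption: P_i = D(K, C_i) ⊕ C_{i−1}, with C_{0} = IV.
P[6]: D(K, 14) = 250; 250 ⊕ 25 = 227.

P[6] = 227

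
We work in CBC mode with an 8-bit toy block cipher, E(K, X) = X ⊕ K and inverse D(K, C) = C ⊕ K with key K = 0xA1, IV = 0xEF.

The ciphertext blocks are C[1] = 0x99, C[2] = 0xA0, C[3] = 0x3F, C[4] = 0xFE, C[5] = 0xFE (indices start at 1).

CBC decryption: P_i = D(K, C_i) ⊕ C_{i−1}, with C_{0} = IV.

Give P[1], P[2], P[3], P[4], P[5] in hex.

P[1] = 0xD7, P[2] = 0x98, P[3] = 0x3E, P[4] = 0x60, P[5] = 0xA1

P[1]: D(K, 0x99) = 0x38; 0x38 ⊕ 0xEF = 0xD7.
P[2]: D(K, 0xA0) = 0x01; 0x01 ⊕ 0x99 = 0x98.
P[3]: D(K, 0x3F) = 0x9E; 0x9E ⊕ 0xA0 = 0x3E.
P[4]: D(K, 0xFE) = 0x5F; 0x5F ⊕ 0x3F = 0x60.
P[5]: D(K, 0xFE) = 0x5F; 0x5F ⊕ 0xFE = 0xA1.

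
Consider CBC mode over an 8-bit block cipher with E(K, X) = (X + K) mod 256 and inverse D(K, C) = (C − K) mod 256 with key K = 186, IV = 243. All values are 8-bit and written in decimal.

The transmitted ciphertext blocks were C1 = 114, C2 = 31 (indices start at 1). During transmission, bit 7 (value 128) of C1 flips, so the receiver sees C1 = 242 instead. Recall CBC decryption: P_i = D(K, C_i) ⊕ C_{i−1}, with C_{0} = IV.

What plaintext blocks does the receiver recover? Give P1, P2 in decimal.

Only C1 changed, to 242. In CBC, a change in C_i garbles P_i and flips the same bit in P_{i+1}. Decrypting the received ciphertext:
P1: D(K, 242) = 56; 56 ⊕ 243 = 203.
P2: D(K, 31) = 101; 101 ⊕ 242 = 151.
Blocks that differ from the original plaintext: P1, P2.

P1 = 203, P2 = 151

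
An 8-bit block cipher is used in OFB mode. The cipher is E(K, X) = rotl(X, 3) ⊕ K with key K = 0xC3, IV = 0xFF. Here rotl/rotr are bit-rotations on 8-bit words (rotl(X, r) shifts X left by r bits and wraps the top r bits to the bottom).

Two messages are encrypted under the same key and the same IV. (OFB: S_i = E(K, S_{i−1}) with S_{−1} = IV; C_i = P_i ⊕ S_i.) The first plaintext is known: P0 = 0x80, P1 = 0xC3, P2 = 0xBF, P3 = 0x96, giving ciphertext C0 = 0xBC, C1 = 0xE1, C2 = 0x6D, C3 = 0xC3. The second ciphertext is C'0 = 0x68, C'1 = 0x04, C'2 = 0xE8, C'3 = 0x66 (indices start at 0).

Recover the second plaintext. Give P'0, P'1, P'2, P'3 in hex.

In OFB with a reused IV, both messages share the same keystream S_i, so C_i ⊕ C'_i = P_i ⊕ P'_i and thus P'_i = P_i ⊕ C_i ⊕ C'_i.
P'0: 0x80 ⊕ 0xBC ⊕ 0x68 = 0x54.
P'1: 0xC3 ⊕ 0xE1 ⊕ 0x04 = 0x26.
P'2: 0xBF ⊕ 0x6D ⊕ 0xE8 = 0x3A.
P'3: 0x96 ⊕ 0xC3 ⊕ 0x66 = 0x33.

P'0 = 0x54, P'1 = 0x26, P'2 = 0x3A, P'3 = 0x33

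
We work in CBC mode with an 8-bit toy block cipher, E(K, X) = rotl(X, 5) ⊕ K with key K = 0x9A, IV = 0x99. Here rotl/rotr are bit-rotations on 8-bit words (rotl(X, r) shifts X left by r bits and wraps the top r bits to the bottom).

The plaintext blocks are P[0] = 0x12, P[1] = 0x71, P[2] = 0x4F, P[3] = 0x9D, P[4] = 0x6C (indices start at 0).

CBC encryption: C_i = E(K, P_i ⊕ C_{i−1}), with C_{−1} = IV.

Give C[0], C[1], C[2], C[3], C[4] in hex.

C[0] = 0xEB, C[1] = 0xC9, C[2] = 0x4A, C[3] = 0x60, C[4] = 0x1B

C[0]: P[0] ⊕ 0x99 = 0x8B; E(K, 0x8B) = 0xEB.
C[1]: P[1] ⊕ 0xEB = 0x9A; E(K, 0x9A) = 0xC9.
C[2]: P[2] ⊕ 0xC9 = 0x86; E(K, 0x86) = 0x4A.
C[3]: P[3] ⊕ 0x4A = 0xD7; E(K, 0xD7) = 0x60.
C[4]: P[4] ⊕ 0x60 = 0x0C; E(K, 0x0C) = 0x1B.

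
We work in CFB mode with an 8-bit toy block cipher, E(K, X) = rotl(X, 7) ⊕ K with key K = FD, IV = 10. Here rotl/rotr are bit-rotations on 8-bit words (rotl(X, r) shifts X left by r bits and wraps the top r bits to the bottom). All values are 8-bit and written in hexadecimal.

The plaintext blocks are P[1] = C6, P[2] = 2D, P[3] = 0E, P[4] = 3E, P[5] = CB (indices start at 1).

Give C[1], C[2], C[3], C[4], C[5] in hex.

CFB encryption: C_i = P_i ⊕ E(K, C_{i−1}), with C_{0} = IV.
C[1]: E(K, 10) = F5; C6 ⊕ F5 = 33.
C[2]: E(K, 33) = 64; 2D ⊕ 64 = 49.
C[3]: E(K, 49) = 59; 0E ⊕ 59 = 57.
C[4]: E(K, 57) = 56; 3E ⊕ 56 = 68.
C[5]: E(K, 68) = C9; CB ⊕ C9 = 02.

C[1] = 33, C[2] = 49, C[3] = 57, C[4] = 68, C[5] = 02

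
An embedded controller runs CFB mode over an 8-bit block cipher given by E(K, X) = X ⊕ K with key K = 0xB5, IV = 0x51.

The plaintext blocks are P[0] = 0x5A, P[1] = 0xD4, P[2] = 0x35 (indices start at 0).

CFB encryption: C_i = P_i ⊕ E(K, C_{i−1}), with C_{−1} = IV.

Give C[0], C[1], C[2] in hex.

C[0]: E(K, 0x51) = 0xE4; 0x5A ⊕ 0xE4 = 0xBE.
C[1]: E(K, 0xBE) = 0x0B; 0xD4 ⊕ 0x0B = 0xDF.
C[2]: E(K, 0xDF) = 0x6A; 0x35 ⊕ 0x6A = 0x5F.

C[0] = 0xBE, C[1] = 0xDF, C[2] = 0x5F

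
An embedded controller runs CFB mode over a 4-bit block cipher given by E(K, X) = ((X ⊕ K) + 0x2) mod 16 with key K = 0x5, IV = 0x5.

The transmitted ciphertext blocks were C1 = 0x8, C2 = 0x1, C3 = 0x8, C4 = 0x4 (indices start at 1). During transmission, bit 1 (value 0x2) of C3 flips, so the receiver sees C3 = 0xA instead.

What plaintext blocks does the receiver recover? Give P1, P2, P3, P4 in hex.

CFB decryption: P_i = C_i ⊕ E(K, C_{i−1}), with C_{0} = IV.
Only C3 changed, to 0xA. In CFB, a change in C_i flips the same bit in P_i and garbles P_{i+1}. Decrypting the received ciphertext:
P1: E(K, 0x5) = 0x2; 0x8 ⊕ 0x2 = 0xA.
P2: E(K, 0x8) = 0xF; 0x1 ⊕ 0xF = 0xE.
P3: E(K, 0x1) = 0x6; 0xA ⊕ 0x6 = 0xC.
P4: E(K, 0xA) = 0x1; 0x4 ⊕ 0x1 = 0x5.
Blocks that differ from the original plaintext: P3, P4.

P1 = 0xA, P2 = 0xE, P3 = 0xC, P4 = 0x5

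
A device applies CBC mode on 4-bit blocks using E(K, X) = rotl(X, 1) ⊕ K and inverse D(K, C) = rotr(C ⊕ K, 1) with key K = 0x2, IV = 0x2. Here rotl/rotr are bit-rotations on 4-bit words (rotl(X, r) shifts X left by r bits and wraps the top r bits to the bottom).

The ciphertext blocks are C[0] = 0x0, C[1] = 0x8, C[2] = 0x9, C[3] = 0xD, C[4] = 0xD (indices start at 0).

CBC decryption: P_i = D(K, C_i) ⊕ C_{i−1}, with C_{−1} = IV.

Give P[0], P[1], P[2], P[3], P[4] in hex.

P[0]: D(K, 0x0) = 0x1; 0x1 ⊕ 0x2 = 0x3.
P[1]: D(K, 0x8) = 0x5; 0x5 ⊕ 0x0 = 0x5.
P[2]: D(K, 0x9) = 0xD; 0xD ⊕ 0x8 = 0x5.
P[3]: D(K, 0xD) = 0xF; 0xF ⊕ 0x9 = 0x6.
P[4]: D(K, 0xD) = 0xF; 0xF ⊕ 0xD = 0x2.

P[0] = 0x3, P[1] = 0x5, P[2] = 0x5, P[3] = 0x6, P[4] = 0x2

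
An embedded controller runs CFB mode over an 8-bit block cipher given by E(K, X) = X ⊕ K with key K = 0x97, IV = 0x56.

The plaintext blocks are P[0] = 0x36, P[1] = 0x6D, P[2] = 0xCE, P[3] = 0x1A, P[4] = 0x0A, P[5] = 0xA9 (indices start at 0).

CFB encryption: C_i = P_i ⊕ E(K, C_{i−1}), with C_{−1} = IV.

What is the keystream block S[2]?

0x9A

C[0]: E(K, 0x56) = 0xC1; 0x36 ⊕ 0xC1 = 0xF7.
C[1]: E(K, 0xF7) = 0x60; 0x6D ⊕ 0x60 = 0x0D.
C[2]: E(K, 0x0D) = 0x9A; 0xCE ⊕ 0x9A = 0x54.
So S[2] = 0x9A.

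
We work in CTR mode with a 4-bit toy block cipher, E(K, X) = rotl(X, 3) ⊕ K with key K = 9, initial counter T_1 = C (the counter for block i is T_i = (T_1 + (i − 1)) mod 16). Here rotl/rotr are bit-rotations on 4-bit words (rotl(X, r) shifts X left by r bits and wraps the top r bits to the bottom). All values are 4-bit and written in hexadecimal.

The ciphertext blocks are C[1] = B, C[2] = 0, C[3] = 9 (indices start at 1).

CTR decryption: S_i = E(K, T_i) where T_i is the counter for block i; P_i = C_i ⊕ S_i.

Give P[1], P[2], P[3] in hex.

P[1] = 4, P[2] = 7, P[3] = 7

P[1]: T = C, S = E(K, T) = F; B ⊕ F = 4.
P[2]: T = D, S = E(K, T) = 7; 0 ⊕ 7 = 7.
P[3]: T = E, S = E(K, T) = E; 9 ⊕ E = 7.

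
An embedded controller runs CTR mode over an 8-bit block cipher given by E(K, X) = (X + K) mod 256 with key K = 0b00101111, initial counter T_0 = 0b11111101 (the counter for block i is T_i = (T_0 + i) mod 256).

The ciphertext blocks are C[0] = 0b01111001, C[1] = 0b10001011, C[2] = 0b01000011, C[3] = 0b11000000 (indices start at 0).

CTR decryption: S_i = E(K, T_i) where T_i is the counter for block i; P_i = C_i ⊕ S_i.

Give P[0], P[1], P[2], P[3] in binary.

P[0]: T = 0b11111101, S = E(K, T) = 0b00101100; 0b01111001 ⊕ 0b00101100 = 0b01010101.
P[1]: T = 0b11111110, S = E(K, T) = 0b00101101; 0b10001011 ⊕ 0b00101101 = 0b10100110.
P[2]: T = 0b11111111, S = E(K, T) = 0b00101110; 0b01000011 ⊕ 0b00101110 = 0b01101101.
P[3]: T = 0b00000000, S = E(K, T) = 0b00101111; 0b11000000 ⊕ 0b00101111 = 0b11101111.

P[0] = 0b01010101, P[1] = 0b10100110, P[2] = 0b01101101, P[3] = 0b11101111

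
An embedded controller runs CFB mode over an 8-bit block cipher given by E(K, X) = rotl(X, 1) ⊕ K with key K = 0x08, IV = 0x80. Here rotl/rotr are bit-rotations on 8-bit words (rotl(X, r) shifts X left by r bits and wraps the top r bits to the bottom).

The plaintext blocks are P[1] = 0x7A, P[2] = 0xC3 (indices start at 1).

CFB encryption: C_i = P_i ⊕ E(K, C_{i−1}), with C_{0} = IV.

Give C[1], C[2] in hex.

C[1]: E(K, 0x80) = 0x09; 0x7A ⊕ 0x09 = 0x73.
C[2]: E(K, 0x73) = 0xEE; 0xC3 ⊕ 0xEE = 0x2D.

C[1] = 0x73, C[2] = 0x2D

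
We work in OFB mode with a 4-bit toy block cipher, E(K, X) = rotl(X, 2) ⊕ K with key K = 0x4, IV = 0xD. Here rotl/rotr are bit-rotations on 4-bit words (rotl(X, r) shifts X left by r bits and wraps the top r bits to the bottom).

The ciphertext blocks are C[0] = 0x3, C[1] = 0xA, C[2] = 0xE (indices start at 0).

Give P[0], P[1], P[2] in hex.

P[0] = 0x0, P[1] = 0x2, P[2] = 0x8

OFB decryption: S_i = E(K, S_{i−1}) with S_{−1} = IV; P_i = C_i ⊕ S_i.
P[0]: S = E(K, 0xD) = 0x3; 0x3 ⊕ 0x3 = 0x0.
P[1]: S = E(K, 0x3) = 0x8; 0xA ⊕ 0x8 = 0x2.
P[2]: S = E(K, 0x8) = 0x6; 0xE ⊕ 0x6 = 0x8.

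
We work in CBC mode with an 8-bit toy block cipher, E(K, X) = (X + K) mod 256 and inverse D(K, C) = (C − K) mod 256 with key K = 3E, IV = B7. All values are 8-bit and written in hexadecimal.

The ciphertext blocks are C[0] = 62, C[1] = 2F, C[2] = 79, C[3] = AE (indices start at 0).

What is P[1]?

CBC decryption: P_i = D(K, C_i) ⊕ C_{i−1}, with C_{−1} = IV.
P[1]: D(K, 2F) = F1; F1 ⊕ 62 = 93.

P[1] = 93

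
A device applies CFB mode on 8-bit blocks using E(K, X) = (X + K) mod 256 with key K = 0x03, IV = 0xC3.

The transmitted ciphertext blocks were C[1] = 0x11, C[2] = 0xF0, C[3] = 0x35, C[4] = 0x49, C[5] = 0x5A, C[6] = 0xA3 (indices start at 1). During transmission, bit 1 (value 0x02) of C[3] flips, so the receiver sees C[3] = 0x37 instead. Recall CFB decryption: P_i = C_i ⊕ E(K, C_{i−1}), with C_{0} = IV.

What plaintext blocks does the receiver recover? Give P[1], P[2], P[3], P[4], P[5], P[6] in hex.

P[1] = 0xD7, P[2] = 0xE4, P[3] = 0xC4, P[4] = 0x73, P[5] = 0x16, P[6] = 0xFE

Only C[3] changed, to 0x37. In CFB, a change in C_i flips the same bit in P_i and garbles P_{i+1}. Decrypting the received ciphertext:
P[1]: E(K, 0xC3) = 0xC6; 0x11 ⊕ 0xC6 = 0xD7.
P[2]: E(K, 0x11) = 0x14; 0xF0 ⊕ 0x14 = 0xE4.
P[3]: E(K, 0xF0) = 0xF3; 0x37 ⊕ 0xF3 = 0xC4.
P[4]: E(K, 0x37) = 0x3A; 0x49 ⊕ 0x3A = 0x73.
P[5]: E(K, 0x49) = 0x4C; 0x5A ⊕ 0x4C = 0x16.
P[6]: E(K, 0x5A) = 0x5D; 0xA3 ⊕ 0x5D = 0xFE.
Blocks that differ from the original plaintext: P[3], P[4].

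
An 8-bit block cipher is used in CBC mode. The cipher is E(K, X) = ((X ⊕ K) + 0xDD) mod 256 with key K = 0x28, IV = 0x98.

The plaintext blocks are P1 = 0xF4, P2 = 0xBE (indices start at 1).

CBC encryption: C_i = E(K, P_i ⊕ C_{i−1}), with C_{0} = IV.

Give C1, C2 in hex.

C1 = 0x21, C2 = 0x94

C1: P1 ⊕ 0x98 = 0x6C; E(K, 0x6C) = 0x21.
C2: P2 ⊕ 0x21 = 0x9F; E(K, 0x9F) = 0x94.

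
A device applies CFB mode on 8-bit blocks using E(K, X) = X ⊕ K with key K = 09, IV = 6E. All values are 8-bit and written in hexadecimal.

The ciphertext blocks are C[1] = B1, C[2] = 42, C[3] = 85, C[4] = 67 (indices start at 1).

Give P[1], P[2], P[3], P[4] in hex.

P[1] = D6, P[2] = FA, P[3] = CE, P[4] = EB

CFB decryption: P_i = C_i ⊕ E(K, C_{i−1}), with C_{0} = IV.
P[1]: E(K, 6E) = 67; B1 ⊕ 67 = D6.
P[2]: E(K, B1) = B8; 42 ⊕ B8 = FA.
P[3]: E(K, 42) = 4B; 85 ⊕ 4B = CE.
P[4]: E(K, 85) = 8C; 67 ⊕ 8C = EB.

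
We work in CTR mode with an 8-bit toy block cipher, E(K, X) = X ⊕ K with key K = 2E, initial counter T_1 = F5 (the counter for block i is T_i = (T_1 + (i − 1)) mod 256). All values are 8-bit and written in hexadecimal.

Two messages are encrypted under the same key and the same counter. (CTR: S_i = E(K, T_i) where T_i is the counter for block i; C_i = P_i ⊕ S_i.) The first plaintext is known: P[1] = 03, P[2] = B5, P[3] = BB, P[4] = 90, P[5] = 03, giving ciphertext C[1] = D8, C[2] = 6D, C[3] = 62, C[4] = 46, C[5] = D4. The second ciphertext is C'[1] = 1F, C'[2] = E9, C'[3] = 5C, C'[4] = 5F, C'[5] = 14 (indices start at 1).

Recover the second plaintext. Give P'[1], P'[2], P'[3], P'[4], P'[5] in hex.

In CTR with a reused counter, both messages share the same keystream S_i, so C_i ⊕ C'_i = P_i ⊕ P'_i and thus P'_i = P_i ⊕ C_i ⊕ C'_i.
P'[1]: 03 ⊕ D8 ⊕ 1F = C4.
P'[2]: B5 ⊕ 6D ⊕ E9 = 31.
P'[3]: BB ⊕ 62 ⊕ 5C = 85.
P'[4]: 90 ⊕ 46 ⊕ 5F = 89.
P'[5]: 03 ⊕ D4 ⊕ 14 = C3.

P'[1] = C4, P'[2] = 31, P'[3] = 85, P'[4] = 89, P'[5] = C3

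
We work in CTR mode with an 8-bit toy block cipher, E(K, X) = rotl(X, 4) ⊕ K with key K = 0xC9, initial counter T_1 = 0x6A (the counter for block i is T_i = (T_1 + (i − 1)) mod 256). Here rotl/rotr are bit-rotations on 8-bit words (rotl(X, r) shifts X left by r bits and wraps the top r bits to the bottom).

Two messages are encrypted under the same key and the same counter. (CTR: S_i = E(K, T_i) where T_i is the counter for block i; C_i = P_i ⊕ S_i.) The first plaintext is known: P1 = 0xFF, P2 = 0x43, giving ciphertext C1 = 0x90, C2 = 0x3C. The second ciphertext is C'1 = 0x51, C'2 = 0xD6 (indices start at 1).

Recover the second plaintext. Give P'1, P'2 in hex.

In CTR with a reused counter, both messages share the same keystream S_i, so C_i ⊕ C'_i = P_i ⊕ P'_i and thus P'_i = P_i ⊕ C_i ⊕ C'_i.
P'1: 0xFF ⊕ 0x90 ⊕ 0x51 = 0x3E.
P'2: 0x43 ⊕ 0x3C ⊕ 0xD6 = 0xA9.

P'1 = 0x3E, P'2 = 0xA9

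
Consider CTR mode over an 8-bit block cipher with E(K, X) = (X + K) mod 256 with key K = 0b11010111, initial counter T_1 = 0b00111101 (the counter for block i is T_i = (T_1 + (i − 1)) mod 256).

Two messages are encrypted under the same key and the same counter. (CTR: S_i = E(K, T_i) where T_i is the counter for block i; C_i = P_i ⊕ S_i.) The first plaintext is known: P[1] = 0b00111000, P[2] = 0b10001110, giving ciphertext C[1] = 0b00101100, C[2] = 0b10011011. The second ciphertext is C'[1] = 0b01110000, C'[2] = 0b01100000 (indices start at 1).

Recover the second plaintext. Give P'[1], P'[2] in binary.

P'[1] = 0b01100100, P'[2] = 0b01110101

In CTR with a reused counter, both messages share the same keystream S_i, so C_i ⊕ C'_i = P_i ⊕ P'_i and thus P'_i = P_i ⊕ C_i ⊕ C'_i.
P'[1]: 0b00111000 ⊕ 0b00101100 ⊕ 0b01110000 = 0b01100100.
P'[2]: 0b10001110 ⊕ 0b10011011 ⊕ 0b01100000 = 0b01110101.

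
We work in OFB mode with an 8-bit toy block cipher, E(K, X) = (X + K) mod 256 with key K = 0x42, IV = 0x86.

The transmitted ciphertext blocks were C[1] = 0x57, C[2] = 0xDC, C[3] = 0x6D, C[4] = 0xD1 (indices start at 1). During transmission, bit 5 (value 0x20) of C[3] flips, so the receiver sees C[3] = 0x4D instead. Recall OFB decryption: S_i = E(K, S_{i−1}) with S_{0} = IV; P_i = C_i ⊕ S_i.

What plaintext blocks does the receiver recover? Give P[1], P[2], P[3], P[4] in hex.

P[1] = 0x9F, P[2] = 0xD6, P[3] = 0x01, P[4] = 0x5F

Only C[3] changed, to 0x4D. In OFB, a change in C_i flips the same bit in P_i only; the keystream is unaffected. Decrypting the received ciphertext:
P[1]: S = E(K, 0x86) = 0xC8; 0x57 ⊕ 0xC8 = 0x9F.
P[2]: S = E(K, 0xC8) = 0x0A; 0xDC ⊕ 0x0A = 0xD6.
P[3]: S = E(K, 0x0A) = 0x4C; 0x4D ⊕ 0x4C = 0x01.
P[4]: S = E(K, 0x4C) = 0x8E; 0xD1 ⊕ 0x8E = 0x5F.
Blocks that differ from the original plaintext: P[3].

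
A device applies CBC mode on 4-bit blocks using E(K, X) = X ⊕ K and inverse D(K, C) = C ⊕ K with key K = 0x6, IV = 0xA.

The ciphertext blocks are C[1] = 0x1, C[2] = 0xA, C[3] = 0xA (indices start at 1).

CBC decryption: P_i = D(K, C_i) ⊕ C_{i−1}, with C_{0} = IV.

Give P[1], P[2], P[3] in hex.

P[1] = 0xD, P[2] = 0xD, P[3] = 0x6

P[1]: D(K, 0x1) = 0x7; 0x7 ⊕ 0xA = 0xD.
P[2]: D(K, 0xA) = 0xC; 0xC ⊕ 0x1 = 0xD.
P[3]: D(K, 0xA) = 0xC; 0xC ⊕ 0xA = 0x6.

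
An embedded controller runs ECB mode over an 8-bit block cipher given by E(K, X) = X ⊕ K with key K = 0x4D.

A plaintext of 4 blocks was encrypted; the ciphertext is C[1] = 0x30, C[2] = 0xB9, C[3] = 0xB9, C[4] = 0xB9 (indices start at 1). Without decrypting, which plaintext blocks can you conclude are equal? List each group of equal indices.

ECB encrypts each block independently with the same key, so equal ciphertext blocks imply equal plaintext blocks.
C[2] = C[3] = C[4] = 0xB9, so P[2] = P[3] = P[4].

P[2] = P[3] = P[4]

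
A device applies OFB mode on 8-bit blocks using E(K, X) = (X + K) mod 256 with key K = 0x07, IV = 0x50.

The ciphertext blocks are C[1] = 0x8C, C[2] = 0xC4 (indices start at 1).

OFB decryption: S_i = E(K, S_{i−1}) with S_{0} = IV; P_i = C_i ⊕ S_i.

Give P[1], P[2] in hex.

P[1] = 0xDB, P[2] = 0x9A

P[1]: S = E(K, 0x50) = 0x57; 0x8C ⊕ 0x57 = 0xDB.
P[2]: S = E(K, 0x57) = 0x5E; 0xC4 ⊕ 0x5E = 0x9A.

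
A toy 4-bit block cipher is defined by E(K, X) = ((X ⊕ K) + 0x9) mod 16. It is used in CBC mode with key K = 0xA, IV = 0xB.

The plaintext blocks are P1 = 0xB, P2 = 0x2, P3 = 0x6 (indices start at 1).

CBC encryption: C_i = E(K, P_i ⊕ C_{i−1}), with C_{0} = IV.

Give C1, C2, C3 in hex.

C1: P1 ⊕ 0xB = 0x0; E(K, 0x0) = 0x3.
C2: P2 ⊕ 0x3 = 0x1; E(K, 0x1) = 0x4.
C3: P3 ⊕ 0x4 = 0x2; E(K, 0x2) = 0x1.

C1 = 0x3, C2 = 0x4, C3 = 0x1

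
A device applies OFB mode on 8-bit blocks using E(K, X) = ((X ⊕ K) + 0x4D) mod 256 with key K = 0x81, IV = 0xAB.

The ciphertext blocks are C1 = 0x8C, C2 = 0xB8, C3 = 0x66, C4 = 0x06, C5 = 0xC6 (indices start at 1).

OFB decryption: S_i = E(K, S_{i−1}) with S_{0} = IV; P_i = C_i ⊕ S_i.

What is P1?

P1 = 0xFB

P1: S = E(K, 0xAB) = 0x77; 0x8C ⊕ 0x77 = 0xFB.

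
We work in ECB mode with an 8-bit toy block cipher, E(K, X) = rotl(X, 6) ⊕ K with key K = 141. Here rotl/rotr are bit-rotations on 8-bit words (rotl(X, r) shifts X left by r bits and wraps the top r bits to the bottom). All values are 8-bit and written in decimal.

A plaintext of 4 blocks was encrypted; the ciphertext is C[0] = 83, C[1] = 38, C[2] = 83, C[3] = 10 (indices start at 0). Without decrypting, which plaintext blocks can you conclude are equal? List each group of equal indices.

ECB encrypts each block independently with the same key, so equal ciphertext blocks imply equal plaintext blocks.
C[0] = C[2] = 83, so P[0] = P[2].

P[0] = P[2]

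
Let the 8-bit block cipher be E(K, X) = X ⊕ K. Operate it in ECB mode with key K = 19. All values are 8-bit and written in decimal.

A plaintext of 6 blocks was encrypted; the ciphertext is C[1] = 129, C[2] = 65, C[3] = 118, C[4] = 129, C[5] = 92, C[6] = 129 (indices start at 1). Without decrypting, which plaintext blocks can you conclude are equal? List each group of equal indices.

P[1] = P[4] = P[6]

ECB encrypts each block independently with the same key, so equal ciphertext blocks imply equal plaintext blocks.
C[1] = C[4] = C[6] = 129, so P[1] = P[4] = P[6].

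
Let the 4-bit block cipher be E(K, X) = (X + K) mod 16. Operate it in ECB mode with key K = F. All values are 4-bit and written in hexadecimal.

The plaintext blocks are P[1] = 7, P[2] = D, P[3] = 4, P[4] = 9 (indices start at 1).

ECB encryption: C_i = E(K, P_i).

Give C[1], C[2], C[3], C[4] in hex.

C[1] = 6, C[2] = C, C[3] = 3, C[4] = 8

C[1]: E(K, 7) = 6.
C[2]: E(K, D) = C.
C[3]: E(K, 4) = 3.
C[4]: E(K, 9) = 8.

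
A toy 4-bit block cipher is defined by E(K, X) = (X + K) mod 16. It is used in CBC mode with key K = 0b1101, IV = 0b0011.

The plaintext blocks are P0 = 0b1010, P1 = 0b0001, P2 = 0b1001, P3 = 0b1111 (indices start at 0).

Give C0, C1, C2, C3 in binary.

CBC encryption: C_i = E(K, P_i ⊕ C_{i−1}), with C_{−1} = IV.
C0: P0 ⊕ 0b0011 = 0b1001; E(K, 0b1001) = 0b0110.
C1: P1 ⊕ 0b0110 = 0b0111; E(K, 0b0111) = 0b0100.
C2: P2 ⊕ 0b0100 = 0b1101; E(K, 0b1101) = 0b1010.
C3: P3 ⊕ 0b1010 = 0b0101; E(K, 0b0101) = 0b0010.

C0 = 0b0110, C1 = 0b0100, C2 = 0b1010, C3 = 0b0010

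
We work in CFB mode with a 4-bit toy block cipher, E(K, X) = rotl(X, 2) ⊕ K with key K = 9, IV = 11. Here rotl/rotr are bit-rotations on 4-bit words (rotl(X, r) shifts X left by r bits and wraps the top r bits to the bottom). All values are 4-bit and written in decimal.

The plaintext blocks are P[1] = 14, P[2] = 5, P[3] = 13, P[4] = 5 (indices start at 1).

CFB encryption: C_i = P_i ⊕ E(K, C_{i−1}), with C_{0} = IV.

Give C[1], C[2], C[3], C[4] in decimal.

C[1]: E(K, 11) = 7; 14 ⊕ 7 = 9.
C[2]: E(K, 9) = 15; 5 ⊕ 15 = 10.
C[3]: E(K, 10) = 3; 13 ⊕ 3 = 14.
C[4]: E(K, 14) = 2; 5 ⊕ 2 = 7.

C[1] = 9, C[2] = 10, C[3] = 14, C[4] = 7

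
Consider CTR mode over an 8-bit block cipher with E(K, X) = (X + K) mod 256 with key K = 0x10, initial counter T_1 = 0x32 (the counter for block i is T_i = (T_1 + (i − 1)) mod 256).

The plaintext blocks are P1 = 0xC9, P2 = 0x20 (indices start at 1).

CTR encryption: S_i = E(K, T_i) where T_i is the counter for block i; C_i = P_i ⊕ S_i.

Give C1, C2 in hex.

C1: T = 0x32, S = E(K, T) = 0x42; 0xC9 ⊕ 0x42 = 0x8B.
C2: T = 0x33, S = E(K, T) = 0x43; 0x20 ⊕ 0x43 = 0x63.

C1 = 0x8B, C2 = 0x63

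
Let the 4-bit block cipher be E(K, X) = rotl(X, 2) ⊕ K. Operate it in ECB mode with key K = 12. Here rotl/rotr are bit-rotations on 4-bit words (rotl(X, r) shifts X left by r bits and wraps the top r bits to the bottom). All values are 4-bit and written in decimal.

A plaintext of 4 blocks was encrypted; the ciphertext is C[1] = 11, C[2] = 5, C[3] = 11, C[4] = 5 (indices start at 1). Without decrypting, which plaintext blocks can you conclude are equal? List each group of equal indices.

P[1] = P[3]; P[2] = P[4]

ECB encrypts each block independently with the same key, so equal ciphertext blocks imply equal plaintext blocks.
C[1] = C[3] = 11, so P[1] = P[3].
C[2] = C[4] = 5, so P[2] = P[4].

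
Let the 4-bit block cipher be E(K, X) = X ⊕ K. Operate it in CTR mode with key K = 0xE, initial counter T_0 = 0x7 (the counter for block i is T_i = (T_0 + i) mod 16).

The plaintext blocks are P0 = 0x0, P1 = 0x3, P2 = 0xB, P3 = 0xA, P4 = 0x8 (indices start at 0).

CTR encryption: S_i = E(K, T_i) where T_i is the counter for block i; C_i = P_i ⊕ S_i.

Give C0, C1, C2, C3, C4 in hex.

C0: T = 0x7, S = E(K, T) = 0x9; 0x0 ⊕ 0x9 = 0x9.
C1: T = 0x8, S = E(K, T) = 0x6; 0x3 ⊕ 0x6 = 0x5.
C2: T = 0x9, S = E(K, T) = 0x7; 0xB ⊕ 0x7 = 0xC.
C3: T = 0xA, S = E(K, T) = 0x4; 0xA ⊕ 0x4 = 0xE.
C4: T = 0xB, S = E(K, T) = 0x5; 0x8 ⊕ 0x5 = 0xD.

C0 = 0x9, C1 = 0x5, C2 = 0xC, C3 = 0xE, C4 = 0xD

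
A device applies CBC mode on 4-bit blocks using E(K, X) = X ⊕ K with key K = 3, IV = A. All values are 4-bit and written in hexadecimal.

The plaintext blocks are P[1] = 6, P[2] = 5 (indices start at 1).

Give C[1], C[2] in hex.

C[1] = F, C[2] = 9

CBC encryption: C_i = E(K, P_i ⊕ C_{i−1}), with C_{0} = IV.
C[1]: P[1] ⊕ A = C; E(K, C) = F.
C[2]: P[2] ⊕ F = A; E(K, A) = 9.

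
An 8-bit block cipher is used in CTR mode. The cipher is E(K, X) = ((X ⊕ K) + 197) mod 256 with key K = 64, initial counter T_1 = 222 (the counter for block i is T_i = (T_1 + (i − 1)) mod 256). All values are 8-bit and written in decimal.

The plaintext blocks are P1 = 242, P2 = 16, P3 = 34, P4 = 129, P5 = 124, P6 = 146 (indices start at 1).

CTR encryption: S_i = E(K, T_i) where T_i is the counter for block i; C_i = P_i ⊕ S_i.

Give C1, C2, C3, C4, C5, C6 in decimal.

C1: T = 222, S = E(K, T) = 99; 242 ⊕ 99 = 145.
C2: T = 223, S = E(K, T) = 100; 16 ⊕ 100 = 116.
C3: T = 224, S = E(K, T) = 101; 34 ⊕ 101 = 71.
C4: T = 225, S = E(K, T) = 102; 129 ⊕ 102 = 231.
C5: T = 226, S = E(K, T) = 103; 124 ⊕ 103 = 27.
C6: T = 227, S = E(K, T) = 104; 146 ⊕ 104 = 250.

C1 = 145, C2 = 116, C3 = 71, C4 = 231, C5 = 27, C6 = 250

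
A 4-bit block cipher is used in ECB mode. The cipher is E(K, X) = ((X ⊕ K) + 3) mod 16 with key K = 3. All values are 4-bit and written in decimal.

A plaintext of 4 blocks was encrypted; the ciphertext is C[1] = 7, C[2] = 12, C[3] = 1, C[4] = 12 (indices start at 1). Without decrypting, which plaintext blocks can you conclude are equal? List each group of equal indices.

ECB encrypts each block independently with the same key, so equal ciphertext blocks imply equal plaintext blocks.
C[2] = C[4] = 12, so P[2] = P[4].

P[2] = P[4]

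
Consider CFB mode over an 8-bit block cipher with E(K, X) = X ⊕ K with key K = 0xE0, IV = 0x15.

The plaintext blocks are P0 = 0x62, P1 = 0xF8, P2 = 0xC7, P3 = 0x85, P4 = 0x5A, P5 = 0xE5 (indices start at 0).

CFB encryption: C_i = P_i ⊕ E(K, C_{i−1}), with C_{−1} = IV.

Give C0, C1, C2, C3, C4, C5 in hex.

C0 = 0x97, C1 = 0x8F, C2 = 0xA8, C3 = 0xCD, C4 = 0x77, C5 = 0x72

C0: E(K, 0x15) = 0xF5; 0x62 ⊕ 0xF5 = 0x97.
C1: E(K, 0x97) = 0x77; 0xF8 ⊕ 0x77 = 0x8F.
C2: E(K, 0x8F) = 0x6F; 0xC7 ⊕ 0x6F = 0xA8.
C3: E(K, 0xA8) = 0x48; 0x85 ⊕ 0x48 = 0xCD.
C4: E(K, 0xCD) = 0x2D; 0x5A ⊕ 0x2D = 0x77.
C5: E(K, 0x77) = 0x97; 0xE5 ⊕ 0x97 = 0x72.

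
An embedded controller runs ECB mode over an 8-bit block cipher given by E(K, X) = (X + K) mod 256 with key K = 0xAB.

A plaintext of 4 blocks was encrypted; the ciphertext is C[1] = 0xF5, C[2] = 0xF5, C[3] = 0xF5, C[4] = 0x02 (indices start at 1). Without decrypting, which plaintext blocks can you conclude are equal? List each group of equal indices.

P[1] = P[2] = P[3]

ECB encrypts each block independently with the same key, so equal ciphertext blocks imply equal plaintext blocks.
C[1] = C[2] = C[3] = 0xF5, so P[1] = P[2] = P[3].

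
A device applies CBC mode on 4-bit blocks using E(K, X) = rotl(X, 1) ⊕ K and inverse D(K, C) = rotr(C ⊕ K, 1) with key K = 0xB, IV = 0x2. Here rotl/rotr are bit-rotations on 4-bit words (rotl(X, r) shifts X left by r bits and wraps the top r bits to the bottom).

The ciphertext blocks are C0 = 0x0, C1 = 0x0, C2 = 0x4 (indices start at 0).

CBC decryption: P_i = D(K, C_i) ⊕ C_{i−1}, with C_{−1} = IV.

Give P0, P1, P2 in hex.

P0: D(K, 0x0) = 0xD; 0xD ⊕ 0x2 = 0xF.
P1: D(K, 0x0) = 0xD; 0xD ⊕ 0x0 = 0xD.
P2: D(K, 0x4) = 0xF; 0xF ⊕ 0x0 = 0xF.

P0 = 0xF, P1 = 0xD, P2 = 0xF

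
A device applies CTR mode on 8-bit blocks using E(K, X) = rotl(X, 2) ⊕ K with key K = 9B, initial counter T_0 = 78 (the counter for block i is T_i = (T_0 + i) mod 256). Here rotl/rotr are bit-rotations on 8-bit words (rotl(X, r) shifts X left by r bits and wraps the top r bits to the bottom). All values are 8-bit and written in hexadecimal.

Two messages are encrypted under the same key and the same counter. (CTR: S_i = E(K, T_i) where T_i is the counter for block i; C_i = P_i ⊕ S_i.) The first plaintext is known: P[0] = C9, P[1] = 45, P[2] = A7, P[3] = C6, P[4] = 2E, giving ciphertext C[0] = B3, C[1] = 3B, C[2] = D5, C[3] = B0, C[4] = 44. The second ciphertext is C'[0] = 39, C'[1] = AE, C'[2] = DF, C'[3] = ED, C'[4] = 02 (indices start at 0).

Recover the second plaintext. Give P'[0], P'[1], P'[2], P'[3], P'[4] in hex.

In CTR with a reused counter, both messages share the same keystream S_i, so C_i ⊕ C'_i = P_i ⊕ P'_i and thus P'_i = P_i ⊕ C_i ⊕ C'_i.
P'[0]: C9 ⊕ B3 ⊕ 39 = 43.
P'[1]: 45 ⊕ 3B ⊕ AE = D0.
P'[2]: A7 ⊕ D5 ⊕ DF = AD.
P'[3]: C6 ⊕ B0 ⊕ ED = 9B.
P'[4]: 2E ⊕ 44 ⊕ 02 = 68.

P'[0] = 43, P'[1] = D0, P'[2] = AD, P'[3] = 9B, P'[4] = 68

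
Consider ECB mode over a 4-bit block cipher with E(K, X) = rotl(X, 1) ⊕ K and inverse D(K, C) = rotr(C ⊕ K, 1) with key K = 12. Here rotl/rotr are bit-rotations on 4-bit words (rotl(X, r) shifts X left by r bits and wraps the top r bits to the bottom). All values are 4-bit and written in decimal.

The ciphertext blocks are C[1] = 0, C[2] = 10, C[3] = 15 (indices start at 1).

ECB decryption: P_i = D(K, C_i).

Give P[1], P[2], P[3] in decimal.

P[1]: D(K, 0) = 6.
P[2]: D(K, 10) = 3.
P[3]: D(K, 15) = 9.

P[1] = 6, P[2] = 3, P[3] = 9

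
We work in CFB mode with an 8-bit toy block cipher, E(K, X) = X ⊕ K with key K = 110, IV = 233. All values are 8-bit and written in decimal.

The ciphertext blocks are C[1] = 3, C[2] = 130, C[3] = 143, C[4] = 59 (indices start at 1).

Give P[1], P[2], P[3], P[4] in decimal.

P[1] = 132, P[2] = 239, P[3] = 99, P[4] = 218

CFB decryption: P_i = C_i ⊕ E(K, C_{i−1}), with C_{0} = IV.
P[1]: E(K, 233) = 135; 3 ⊕ 135 = 132.
P[2]: E(K, 3) = 109; 130 ⊕ 109 = 239.
P[3]: E(K, 130) = 236; 143 ⊕ 236 = 99.
P[4]: E(K, 143) = 225; 59 ⊕ 225 = 218.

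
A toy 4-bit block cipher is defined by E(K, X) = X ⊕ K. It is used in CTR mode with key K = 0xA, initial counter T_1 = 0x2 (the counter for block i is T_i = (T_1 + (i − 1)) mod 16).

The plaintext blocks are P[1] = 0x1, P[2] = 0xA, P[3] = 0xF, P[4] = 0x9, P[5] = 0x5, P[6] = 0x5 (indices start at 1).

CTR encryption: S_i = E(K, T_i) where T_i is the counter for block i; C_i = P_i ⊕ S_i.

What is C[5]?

C[1]: T = 0x2, S = E(K, T) = 0x8; 0x1 ⊕ 0x8 = 0x9.
C[2]: T = 0x3, S = E(K, T) = 0x9; 0xA ⊕ 0x9 = 0x3.
C[3]: T = 0x4, S = E(K, T) = 0xE; 0xF ⊕ 0xE = 0x1.
C[4]: T = 0x5, S = E(K, T) = 0xF; 0x9 ⊕ 0xF = 0x6.
C[5]: T = 0x6, S = E(K, T) = 0xC; 0x5 ⊕ 0xC = 0x9.

C[5] = 0x9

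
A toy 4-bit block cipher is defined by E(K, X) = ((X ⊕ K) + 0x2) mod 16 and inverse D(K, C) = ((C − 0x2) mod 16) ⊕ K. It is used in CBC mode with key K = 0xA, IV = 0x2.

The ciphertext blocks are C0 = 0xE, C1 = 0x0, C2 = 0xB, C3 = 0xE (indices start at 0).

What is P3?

CBC decryption: P_i = D(K, C_i) ⊕ C_{i−1}, with C_{−1} = IV.
P3: D(K, 0xE) = 0x6; 0x6 ⊕ 0xB = 0xD.

P3 = 0xD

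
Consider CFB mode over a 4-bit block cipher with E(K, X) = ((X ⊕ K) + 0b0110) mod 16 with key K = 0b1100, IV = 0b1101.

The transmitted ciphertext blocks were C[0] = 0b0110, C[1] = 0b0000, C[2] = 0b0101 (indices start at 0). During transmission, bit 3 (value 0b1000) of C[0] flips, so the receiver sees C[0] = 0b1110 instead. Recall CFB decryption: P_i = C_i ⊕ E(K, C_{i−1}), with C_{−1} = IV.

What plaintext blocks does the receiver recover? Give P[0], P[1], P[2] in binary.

P[0] = 0b1001, P[1] = 0b1000, P[2] = 0b0111

Only C[0] changed, to 0b1110. In CFB, a change in C_i flips the same bit in P_i and garbles P_{i+1}. Decrypting the received ciphertext:
P[0]: E(K, 0b1101) = 0b0111; 0b1110 ⊕ 0b0111 = 0b1001.
P[1]: E(K, 0b1110) = 0b1000; 0b0000 ⊕ 0b1000 = 0b1000.
P[2]: E(K, 0b0000) = 0b0010; 0b0101 ⊕ 0b0010 = 0b0111.
Blocks that differ from the original plaintext: P[0], P[1].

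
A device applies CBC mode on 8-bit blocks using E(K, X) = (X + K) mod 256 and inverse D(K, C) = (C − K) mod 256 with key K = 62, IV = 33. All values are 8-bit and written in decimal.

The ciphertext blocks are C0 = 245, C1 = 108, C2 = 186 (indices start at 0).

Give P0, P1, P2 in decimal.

CBC decryption: P_i = D(K, C_i) ⊕ C_{i−1}, with C_{−1} = IV.
P0: D(K, 245) = 183; 183 ⊕ 33 = 150.
P1: D(K, 108) = 46; 46 ⊕ 245 = 219.
P2: D(K, 186) = 124; 124 ⊕ 108 = 16.

P0 = 150, P1 = 219, P2 = 16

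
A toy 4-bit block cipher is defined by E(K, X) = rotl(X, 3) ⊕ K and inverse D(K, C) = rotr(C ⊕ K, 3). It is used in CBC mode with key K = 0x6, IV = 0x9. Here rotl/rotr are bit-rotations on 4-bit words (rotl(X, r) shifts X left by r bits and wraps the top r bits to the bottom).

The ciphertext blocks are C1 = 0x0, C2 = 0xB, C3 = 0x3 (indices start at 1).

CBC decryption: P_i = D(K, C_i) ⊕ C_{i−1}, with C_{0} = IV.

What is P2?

P2: D(K, 0xB) = 0xB; 0xB ⊕ 0x0 = 0xB.

P2 = 0xB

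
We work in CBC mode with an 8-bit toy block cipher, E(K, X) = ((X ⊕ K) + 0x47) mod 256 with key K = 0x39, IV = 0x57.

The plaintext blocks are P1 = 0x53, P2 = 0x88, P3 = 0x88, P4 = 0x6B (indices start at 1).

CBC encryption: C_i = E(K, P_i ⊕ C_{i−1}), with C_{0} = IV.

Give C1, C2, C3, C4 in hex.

C1: P1 ⊕ 0x57 = 0x04; E(K, 0x04) = 0x84.
C2: P2 ⊕ 0x84 = 0x0C; E(K, 0x0C) = 0x7C.
C3: P3 ⊕ 0x7C = 0xF4; E(K, 0xF4) = 0x14.
C4: P4 ⊕ 0x14 = 0x7F; E(K, 0x7F) = 0x8D.

C1 = 0x84, C2 = 0x7C, C3 = 0x14, C4 = 0x8D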